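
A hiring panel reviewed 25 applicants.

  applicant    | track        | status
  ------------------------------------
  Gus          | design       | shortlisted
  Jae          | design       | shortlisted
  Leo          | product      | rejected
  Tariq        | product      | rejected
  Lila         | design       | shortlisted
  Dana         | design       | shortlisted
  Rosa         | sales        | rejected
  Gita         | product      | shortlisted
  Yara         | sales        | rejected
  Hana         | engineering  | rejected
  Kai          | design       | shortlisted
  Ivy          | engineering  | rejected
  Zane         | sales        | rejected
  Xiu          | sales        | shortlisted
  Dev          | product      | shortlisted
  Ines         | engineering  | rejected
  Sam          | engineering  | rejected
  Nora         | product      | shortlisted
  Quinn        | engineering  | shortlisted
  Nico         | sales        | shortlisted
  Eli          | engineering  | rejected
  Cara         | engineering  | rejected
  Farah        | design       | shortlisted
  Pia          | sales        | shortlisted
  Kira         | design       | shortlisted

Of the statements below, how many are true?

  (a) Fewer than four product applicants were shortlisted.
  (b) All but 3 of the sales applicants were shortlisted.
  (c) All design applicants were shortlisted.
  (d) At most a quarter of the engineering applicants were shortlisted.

4

(a) product: |A| = 5, |A ∩ B| = 3; needs |A ∩ B| < 4 — true.
(b) sales: |A| = 6, |A ∩ B| = 3; needs |A ∖ B| = 3 — true.
(c) design: |A| = 7, |A ∩ B| = 7; needs A ⊆ B, i.e. every element of A is in B (|A ∖ B| = 0) — true.
(d) engineering: |A| = 7, |A ∩ B| = 1; needs |A ∩ B| / |A| ≤ 1/4 — true.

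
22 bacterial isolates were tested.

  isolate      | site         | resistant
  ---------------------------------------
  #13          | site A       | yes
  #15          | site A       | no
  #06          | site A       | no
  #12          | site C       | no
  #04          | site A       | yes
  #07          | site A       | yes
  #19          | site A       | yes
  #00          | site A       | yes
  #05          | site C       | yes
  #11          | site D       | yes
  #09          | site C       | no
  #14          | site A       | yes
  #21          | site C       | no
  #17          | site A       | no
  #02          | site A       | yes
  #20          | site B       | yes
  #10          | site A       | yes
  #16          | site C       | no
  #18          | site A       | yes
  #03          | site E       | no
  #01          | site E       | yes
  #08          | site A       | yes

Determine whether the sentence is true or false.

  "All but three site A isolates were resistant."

True

The determiner here denotes the relation: |A ∖ B| = 3.
A (the restrictor) = {#13, #15, #06, #04, #07, #19, #00, #14, #17, #02, #10, #18, #08}, |A| = 13.
A ∖ B = {#15, #06, #17}, so |A ∖ B| = 3.
|A ∖ B| = 3, so the statement is true.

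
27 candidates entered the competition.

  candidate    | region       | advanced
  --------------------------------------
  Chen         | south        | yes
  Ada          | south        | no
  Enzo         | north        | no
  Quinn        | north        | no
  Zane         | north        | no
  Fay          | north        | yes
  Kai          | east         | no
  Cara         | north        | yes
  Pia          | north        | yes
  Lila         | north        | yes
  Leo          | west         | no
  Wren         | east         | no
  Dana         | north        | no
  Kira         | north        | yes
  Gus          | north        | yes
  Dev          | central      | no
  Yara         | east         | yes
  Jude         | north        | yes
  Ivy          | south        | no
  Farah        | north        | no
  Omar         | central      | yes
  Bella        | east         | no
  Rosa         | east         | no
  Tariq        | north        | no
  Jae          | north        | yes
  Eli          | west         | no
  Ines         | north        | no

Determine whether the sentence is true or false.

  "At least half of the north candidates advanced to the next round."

The determiner here denotes the relation: |A ∩ B| ≥ |A ∖ B|.
|A| = 15, |A ∩ B| = 8, |A ∖ B| = 7.
8 > 7, so the statement is true.

True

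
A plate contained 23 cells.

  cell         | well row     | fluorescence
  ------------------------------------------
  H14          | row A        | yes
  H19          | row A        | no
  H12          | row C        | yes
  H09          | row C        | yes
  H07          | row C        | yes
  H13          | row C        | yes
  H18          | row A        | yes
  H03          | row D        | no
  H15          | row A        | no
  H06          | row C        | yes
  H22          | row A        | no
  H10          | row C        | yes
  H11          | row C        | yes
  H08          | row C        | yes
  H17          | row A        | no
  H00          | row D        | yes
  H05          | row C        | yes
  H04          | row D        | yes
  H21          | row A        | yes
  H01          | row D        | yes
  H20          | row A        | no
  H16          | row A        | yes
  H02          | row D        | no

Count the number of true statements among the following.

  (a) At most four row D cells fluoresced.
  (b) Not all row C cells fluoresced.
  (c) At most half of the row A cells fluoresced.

2

(a) row D: |A| = 5, |A ∩ B| = 3; needs |A ∩ B| ≤ 4 — true.
(b) row C: |A| = 9, |A ∩ B| = 9; needs A ⊄ B (|A ∖ B| ≥ 1) — false.
(c) row A: |A| = 9, |A ∩ B| = 4; needs |A ∩ B| ≤ |A ∖ B| — true.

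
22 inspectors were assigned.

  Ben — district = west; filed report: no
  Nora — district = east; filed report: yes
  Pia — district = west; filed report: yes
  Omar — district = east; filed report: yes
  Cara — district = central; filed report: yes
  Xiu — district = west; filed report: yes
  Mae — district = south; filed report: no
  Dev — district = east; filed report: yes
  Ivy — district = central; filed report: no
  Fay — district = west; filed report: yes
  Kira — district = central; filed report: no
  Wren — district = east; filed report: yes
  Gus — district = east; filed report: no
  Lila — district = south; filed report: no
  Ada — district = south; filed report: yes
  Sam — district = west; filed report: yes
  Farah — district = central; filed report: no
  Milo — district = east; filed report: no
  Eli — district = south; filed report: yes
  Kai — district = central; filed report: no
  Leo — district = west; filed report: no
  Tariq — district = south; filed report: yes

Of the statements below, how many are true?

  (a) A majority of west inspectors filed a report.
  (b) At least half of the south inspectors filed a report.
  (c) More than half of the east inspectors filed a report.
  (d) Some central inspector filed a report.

(a) west: |A| = 6, |A ∩ B| = 4; needs |A ∩ B| > |A ∖ B| — true.
(b) south: |A| = 5, |A ∩ B| = 3; needs |A ∩ B| ≥ |A ∖ B| — true.
(c) east: |A| = 6, |A ∩ B| = 4; needs |A ∩ B| > |A ∖ B| — true.
(d) central: |A| = 5, |A ∩ B| = 1; needs A ∩ B ≠ ∅ (|A ∩ B| ≥ 1) — true.

4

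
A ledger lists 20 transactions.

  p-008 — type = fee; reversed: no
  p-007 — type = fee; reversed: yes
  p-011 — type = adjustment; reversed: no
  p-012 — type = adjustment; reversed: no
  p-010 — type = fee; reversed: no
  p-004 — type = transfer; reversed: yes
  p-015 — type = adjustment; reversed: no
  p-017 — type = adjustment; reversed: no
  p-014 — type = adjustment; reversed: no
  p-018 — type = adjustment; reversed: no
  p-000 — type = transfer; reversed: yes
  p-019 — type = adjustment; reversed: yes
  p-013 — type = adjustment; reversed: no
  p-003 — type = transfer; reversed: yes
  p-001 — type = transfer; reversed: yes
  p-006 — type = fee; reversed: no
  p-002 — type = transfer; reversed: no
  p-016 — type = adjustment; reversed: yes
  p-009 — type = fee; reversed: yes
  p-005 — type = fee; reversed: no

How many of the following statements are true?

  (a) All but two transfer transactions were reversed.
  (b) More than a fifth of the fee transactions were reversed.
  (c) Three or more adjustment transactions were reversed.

1

(a) transfer: |A| = 5, |A ∩ B| = 4; needs |A ∖ B| = 2 — false.
(b) fee: |A| = 6, |A ∩ B| = 2; needs |A ∩ B| / |A| > 1/5 — true.
(c) adjustment: |A| = 9, |A ∩ B| = 2; needs |A ∩ B| ≥ 3 — false.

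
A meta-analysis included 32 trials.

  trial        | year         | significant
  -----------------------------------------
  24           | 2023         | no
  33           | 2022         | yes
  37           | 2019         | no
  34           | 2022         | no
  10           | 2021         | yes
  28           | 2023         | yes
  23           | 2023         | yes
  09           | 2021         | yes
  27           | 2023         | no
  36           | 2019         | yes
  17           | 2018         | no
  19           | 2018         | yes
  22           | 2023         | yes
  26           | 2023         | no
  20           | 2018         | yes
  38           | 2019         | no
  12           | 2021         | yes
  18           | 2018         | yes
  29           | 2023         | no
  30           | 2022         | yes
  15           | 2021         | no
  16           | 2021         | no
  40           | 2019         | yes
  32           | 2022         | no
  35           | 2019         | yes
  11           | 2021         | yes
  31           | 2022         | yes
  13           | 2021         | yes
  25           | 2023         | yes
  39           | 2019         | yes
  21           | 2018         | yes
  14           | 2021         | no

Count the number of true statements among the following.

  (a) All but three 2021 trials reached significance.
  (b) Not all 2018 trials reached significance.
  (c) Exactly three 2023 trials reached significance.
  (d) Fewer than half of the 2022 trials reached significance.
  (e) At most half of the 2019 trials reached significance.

(a) 2021: |A| = 8, |A ∩ B| = 5; needs |A ∖ B| = 3 — true.
(b) 2018: |A| = 5, |A ∩ B| = 4; needs A ⊄ B (|A ∖ B| ≥ 1) — true.
(c) 2023: |A| = 8, |A ∩ B| = 4; needs |A ∩ B| = 3 — false.
(d) 2022: |A| = 5, |A ∩ B| = 3; needs |A ∩ B| < |A ∖ B| — false.
(e) 2019: |A| = 6, |A ∩ B| = 4; needs |A ∩ B| ≤ |A ∖ B| — false.

2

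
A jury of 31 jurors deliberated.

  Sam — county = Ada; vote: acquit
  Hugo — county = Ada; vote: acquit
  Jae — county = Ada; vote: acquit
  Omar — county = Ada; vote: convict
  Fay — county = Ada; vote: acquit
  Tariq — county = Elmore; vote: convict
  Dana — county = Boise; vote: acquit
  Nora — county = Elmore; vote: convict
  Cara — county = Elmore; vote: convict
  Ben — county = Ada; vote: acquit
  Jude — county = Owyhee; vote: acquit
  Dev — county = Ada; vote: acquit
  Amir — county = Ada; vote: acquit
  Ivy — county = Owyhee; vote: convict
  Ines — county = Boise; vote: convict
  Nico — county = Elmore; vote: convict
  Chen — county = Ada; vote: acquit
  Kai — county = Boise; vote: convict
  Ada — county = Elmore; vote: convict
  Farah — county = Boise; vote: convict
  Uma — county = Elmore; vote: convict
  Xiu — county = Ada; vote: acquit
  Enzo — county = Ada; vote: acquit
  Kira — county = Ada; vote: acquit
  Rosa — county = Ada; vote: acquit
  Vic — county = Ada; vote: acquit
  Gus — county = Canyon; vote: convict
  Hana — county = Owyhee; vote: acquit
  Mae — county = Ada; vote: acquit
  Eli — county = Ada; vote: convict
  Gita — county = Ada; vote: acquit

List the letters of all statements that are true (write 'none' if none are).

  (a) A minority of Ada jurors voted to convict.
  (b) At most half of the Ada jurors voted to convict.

|A| = 17, |A ∩ B| = 2, |A ∖ B| = 15.
(a) |A ∩ B| < |A ∖ B|: holds.
(b) |A ∩ B| ≤ |A ∖ B|: holds.

(a), (b)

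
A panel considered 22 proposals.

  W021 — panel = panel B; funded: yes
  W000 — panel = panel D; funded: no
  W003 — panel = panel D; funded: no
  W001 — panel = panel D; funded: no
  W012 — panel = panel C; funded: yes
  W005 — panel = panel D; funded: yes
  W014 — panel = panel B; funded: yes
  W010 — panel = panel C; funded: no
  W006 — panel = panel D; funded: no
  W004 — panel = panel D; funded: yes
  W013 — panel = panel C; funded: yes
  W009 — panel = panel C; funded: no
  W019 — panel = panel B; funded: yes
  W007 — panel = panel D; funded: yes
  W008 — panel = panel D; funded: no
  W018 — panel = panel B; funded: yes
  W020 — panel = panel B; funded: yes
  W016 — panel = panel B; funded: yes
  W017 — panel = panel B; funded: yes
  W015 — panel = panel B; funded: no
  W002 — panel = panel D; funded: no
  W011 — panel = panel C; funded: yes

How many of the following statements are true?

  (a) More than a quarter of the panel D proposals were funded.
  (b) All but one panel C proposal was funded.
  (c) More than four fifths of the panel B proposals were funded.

2

(a) panel D: |A| = 9, |A ∩ B| = 3; needs |A ∩ B| / |A| > 1/4 — true.
(b) panel C: |A| = 5, |A ∩ B| = 3; needs |A ∖ B| = 1 — false.
(c) panel B: |A| = 8, |A ∩ B| = 7; needs |A ∩ B| / |A| > 4/5 — true.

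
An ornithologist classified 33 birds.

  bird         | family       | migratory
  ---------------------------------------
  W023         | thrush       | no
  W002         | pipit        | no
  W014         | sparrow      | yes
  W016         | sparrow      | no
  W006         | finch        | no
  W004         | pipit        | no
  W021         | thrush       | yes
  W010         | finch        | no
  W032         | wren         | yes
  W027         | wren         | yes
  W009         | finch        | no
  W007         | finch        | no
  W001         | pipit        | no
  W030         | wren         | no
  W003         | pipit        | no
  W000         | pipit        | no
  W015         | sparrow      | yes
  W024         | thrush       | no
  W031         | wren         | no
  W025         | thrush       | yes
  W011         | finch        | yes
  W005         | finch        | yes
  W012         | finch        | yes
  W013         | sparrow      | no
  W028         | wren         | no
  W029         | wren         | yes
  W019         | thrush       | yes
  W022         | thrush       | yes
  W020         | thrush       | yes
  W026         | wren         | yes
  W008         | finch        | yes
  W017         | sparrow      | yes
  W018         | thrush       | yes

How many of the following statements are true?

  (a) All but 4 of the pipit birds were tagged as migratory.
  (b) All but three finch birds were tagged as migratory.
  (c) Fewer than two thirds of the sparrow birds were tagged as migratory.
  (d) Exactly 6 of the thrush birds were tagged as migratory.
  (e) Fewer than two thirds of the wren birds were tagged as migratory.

3

(a) pipit: |A| = 5, |A ∩ B| = 0; needs |A ∖ B| = 4 — false.
(b) finch: |A| = 8, |A ∩ B| = 4; needs |A ∖ B| = 3 — false.
(c) sparrow: |A| = 5, |A ∩ B| = 3; needs |A ∩ B| / |A| < 2/3 — true.
(d) thrush: |A| = 8, |A ∩ B| = 6; needs |A ∩ B| = 6 — true.
(e) wren: |A| = 7, |A ∩ B| = 4; needs |A ∩ B| / |A| < 2/3 — true.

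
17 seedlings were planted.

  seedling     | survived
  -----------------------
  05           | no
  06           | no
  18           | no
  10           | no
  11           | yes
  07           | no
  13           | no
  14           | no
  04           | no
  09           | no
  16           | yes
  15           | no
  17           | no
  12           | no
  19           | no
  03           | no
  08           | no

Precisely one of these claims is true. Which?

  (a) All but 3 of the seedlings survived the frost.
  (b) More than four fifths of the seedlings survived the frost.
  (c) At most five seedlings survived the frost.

|A| = 17, |A ∩ B| = 2, |A ∖ B| = 15.
(a) requires |A ∖ B| = 3: false.
(b) requires |A ∩ B| / |A| > 4/5: false.
(c) requires |A ∩ B| ≤ 5: true.

(c)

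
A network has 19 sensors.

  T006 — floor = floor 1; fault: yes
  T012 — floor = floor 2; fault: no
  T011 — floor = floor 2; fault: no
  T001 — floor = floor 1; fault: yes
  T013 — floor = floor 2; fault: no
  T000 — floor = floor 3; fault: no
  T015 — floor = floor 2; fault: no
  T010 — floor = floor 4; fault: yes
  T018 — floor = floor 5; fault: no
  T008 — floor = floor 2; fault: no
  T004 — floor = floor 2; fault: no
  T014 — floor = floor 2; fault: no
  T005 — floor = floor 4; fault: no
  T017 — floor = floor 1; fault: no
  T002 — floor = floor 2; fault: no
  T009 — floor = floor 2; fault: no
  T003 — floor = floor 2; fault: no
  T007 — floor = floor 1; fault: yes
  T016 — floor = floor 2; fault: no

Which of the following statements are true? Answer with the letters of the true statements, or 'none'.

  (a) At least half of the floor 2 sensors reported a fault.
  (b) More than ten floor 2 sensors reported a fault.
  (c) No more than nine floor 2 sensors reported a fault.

(c)

|A| = 11, |A ∩ B| = 0, |A ∖ B| = 11.
(a) |A ∩ B| ≥ |A ∖ B|: fails.
(b) |A ∩ B| > 10: fails.
(c) |A ∩ B| ≤ 9: holds.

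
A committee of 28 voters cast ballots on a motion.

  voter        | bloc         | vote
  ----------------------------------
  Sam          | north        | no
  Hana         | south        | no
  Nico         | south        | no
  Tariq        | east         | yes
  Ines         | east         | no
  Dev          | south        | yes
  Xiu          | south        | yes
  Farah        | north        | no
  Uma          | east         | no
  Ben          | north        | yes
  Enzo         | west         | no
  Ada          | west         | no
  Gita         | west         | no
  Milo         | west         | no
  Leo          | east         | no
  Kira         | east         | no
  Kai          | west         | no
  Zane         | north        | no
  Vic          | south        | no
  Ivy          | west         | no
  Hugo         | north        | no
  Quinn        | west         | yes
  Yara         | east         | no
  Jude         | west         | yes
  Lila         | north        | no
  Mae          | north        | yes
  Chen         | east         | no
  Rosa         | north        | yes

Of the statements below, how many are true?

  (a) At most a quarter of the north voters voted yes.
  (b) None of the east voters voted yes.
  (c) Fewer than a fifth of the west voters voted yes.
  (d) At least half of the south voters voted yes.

(a) north: |A| = 8, |A ∩ B| = 3; needs |A ∩ B| / |A| ≤ 1/4 — false.
(b) east: |A| = 7, |A ∩ B| = 1; needs A ∩ B = ∅ (|A ∩ B| = 0) — false.
(c) west: |A| = 8, |A ∩ B| = 2; needs |A ∩ B| / |A| < 1/5 — false.
(d) south: |A| = 5, |A ∩ B| = 2; needs |A ∩ B| ≥ |A ∖ B| — false.

0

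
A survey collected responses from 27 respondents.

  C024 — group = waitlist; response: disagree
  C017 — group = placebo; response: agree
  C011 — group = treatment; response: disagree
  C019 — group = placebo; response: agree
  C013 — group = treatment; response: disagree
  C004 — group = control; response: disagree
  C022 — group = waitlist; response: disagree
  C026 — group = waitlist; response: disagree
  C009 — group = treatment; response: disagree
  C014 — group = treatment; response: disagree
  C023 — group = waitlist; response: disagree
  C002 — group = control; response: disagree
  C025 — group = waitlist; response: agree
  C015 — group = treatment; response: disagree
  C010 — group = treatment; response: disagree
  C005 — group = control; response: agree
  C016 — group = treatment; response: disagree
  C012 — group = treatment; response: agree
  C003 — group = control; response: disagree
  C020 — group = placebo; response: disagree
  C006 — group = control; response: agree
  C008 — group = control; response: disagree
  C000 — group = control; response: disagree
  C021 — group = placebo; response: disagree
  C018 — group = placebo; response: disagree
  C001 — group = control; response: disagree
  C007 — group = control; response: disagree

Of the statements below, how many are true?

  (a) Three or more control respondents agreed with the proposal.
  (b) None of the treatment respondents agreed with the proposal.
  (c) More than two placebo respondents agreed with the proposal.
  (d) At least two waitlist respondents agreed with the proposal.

0

(a) control: |A| = 9, |A ∩ B| = 2; needs |A ∩ B| ≥ 3 — false.
(b) treatment: |A| = 8, |A ∩ B| = 1; needs A ∩ B = ∅ (|A ∩ B| = 0) — false.
(c) placebo: |A| = 5, |A ∩ B| = 2; needs |A ∩ B| > 2 — false.
(d) waitlist: |A| = 5, |A ∩ B| = 1; needs |A ∩ B| ≥ 2 — false.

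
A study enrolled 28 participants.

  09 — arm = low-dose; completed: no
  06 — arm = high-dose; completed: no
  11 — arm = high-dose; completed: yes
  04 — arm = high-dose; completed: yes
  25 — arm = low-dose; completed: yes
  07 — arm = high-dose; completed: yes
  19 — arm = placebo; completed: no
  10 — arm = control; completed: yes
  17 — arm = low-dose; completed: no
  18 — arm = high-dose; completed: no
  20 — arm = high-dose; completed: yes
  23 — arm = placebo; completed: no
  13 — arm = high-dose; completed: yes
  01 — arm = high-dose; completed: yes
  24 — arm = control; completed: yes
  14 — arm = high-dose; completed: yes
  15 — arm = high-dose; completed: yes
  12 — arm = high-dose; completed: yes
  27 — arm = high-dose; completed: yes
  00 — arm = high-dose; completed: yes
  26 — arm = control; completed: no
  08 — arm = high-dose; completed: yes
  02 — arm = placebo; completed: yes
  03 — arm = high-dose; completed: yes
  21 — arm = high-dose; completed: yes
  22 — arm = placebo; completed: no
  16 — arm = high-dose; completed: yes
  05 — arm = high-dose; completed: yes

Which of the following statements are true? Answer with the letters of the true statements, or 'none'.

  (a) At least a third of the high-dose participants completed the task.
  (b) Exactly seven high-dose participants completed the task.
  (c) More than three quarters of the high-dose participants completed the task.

(a), (c)

|A| = 18, |A ∩ B| = 16, |A ∖ B| = 2.
(a) |A ∩ B| / |A| ≥ 1/3: holds.
(b) |A ∩ B| = 7: fails.
(c) |A ∩ B| / |A| > 3/4: holds.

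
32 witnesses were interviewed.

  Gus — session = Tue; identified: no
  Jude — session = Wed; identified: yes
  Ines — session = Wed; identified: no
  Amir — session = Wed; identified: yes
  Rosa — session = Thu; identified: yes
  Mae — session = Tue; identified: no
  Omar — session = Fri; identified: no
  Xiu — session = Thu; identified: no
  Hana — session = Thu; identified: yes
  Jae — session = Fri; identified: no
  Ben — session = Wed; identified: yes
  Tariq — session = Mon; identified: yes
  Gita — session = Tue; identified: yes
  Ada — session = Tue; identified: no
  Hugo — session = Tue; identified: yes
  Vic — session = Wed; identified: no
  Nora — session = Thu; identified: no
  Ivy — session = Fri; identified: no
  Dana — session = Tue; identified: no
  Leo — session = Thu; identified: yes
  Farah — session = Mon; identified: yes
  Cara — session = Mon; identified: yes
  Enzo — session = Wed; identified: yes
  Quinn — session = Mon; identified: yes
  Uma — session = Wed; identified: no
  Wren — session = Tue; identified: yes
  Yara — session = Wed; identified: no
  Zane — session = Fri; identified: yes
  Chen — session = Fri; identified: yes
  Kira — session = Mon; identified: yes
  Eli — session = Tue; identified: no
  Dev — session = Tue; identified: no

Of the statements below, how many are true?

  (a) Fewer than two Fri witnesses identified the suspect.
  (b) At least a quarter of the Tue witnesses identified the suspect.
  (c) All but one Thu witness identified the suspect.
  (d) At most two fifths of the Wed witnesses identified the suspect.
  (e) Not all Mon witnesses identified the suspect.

(a) Fri: |A| = 5, |A ∩ B| = 2; needs |A ∩ B| < 2 — false.
(b) Tue: |A| = 9, |A ∩ B| = 3; needs |A ∩ B| / |A| ≥ 1/4 — true.
(c) Thu: |A| = 5, |A ∩ B| = 3; needs |A ∖ B| = 1 — false.
(d) Wed: |A| = 8, |A ∩ B| = 4; needs |A ∩ B| / |A| ≤ 2/5 — false.
(e) Mon: |A| = 5, |A ∩ B| = 5; needs A ⊄ B (|A ∖ B| ≥ 1) — false.

1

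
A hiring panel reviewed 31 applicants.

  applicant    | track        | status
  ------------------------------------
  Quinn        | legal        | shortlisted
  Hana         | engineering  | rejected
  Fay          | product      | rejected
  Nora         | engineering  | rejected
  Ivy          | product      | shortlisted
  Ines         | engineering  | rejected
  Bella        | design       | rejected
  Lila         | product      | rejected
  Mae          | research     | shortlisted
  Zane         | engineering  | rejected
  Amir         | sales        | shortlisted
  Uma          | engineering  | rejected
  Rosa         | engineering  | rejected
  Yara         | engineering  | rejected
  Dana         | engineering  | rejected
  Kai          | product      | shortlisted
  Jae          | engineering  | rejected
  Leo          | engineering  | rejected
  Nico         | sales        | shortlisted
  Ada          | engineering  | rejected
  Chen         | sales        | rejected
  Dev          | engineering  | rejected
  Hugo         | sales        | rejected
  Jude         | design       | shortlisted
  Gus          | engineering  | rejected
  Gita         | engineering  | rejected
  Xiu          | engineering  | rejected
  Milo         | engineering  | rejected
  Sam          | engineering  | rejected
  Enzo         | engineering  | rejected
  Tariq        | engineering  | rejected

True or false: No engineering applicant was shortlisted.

True

The determiner here denotes the relation: A ∩ B = ∅ (|A ∩ B| = 0).
|A| = 19, |A ∩ B| = 0, |A ∖ B| = 19.
So the statement is true.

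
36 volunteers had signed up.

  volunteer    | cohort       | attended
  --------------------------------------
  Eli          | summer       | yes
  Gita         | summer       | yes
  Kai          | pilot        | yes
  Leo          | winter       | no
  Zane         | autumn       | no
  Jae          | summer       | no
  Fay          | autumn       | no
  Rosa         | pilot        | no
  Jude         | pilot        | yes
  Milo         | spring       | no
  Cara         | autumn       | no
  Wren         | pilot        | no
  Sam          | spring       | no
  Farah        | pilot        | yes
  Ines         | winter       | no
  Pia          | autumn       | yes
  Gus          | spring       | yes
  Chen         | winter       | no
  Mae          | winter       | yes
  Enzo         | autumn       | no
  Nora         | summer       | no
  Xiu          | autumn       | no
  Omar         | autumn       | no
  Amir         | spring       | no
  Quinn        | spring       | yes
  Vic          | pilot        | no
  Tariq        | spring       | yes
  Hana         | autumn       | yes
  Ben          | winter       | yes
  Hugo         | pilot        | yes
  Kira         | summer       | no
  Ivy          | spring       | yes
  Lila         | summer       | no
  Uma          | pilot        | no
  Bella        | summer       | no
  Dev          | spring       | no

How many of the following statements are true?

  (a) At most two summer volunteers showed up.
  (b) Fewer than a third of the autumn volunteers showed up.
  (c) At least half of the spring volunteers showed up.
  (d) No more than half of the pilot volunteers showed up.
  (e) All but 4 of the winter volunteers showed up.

4

(a) summer: |A| = 7, |A ∩ B| = 2; needs |A ∩ B| ≤ 2 — true.
(b) autumn: |A| = 8, |A ∩ B| = 2; needs |A ∩ B| / |A| < 1/3 — true.
(c) spring: |A| = 8, |A ∩ B| = 4; needs |A ∩ B| ≥ |A ∖ B| — true.
(d) pilot: |A| = 8, |A ∩ B| = 4; needs |A ∩ B| ≤ |A ∖ B| — true.
(e) winter: |A| = 5, |A ∩ B| = 2; needs |A ∖ B| = 4 — false.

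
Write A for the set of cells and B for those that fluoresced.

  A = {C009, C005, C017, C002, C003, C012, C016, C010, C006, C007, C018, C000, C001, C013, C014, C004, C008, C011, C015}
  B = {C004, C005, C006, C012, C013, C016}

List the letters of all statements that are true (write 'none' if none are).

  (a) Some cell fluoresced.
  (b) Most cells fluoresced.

|A| = 19, |A ∩ B| = 6, |A ∖ B| = 13.
(a) A ∩ B ≠ ∅ (|A ∩ B| ≥ 1): holds.
(b) |A ∩ B| > |A ∖ B|: fails.

(a)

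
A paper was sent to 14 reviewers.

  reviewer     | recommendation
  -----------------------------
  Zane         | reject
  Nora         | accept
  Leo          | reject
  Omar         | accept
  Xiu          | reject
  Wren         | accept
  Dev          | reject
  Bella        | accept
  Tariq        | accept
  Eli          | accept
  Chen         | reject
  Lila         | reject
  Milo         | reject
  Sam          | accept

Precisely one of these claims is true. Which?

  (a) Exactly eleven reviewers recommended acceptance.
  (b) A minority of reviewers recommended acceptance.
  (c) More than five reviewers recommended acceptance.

(c)

|A| = 14, |A ∩ B| = 7, |A ∖ B| = 7.
(a) requires |A ∩ B| = 11: false.
(b) requires |A ∩ B| < |A ∖ B|: false.
(c) requires |A ∩ B| > 5: true.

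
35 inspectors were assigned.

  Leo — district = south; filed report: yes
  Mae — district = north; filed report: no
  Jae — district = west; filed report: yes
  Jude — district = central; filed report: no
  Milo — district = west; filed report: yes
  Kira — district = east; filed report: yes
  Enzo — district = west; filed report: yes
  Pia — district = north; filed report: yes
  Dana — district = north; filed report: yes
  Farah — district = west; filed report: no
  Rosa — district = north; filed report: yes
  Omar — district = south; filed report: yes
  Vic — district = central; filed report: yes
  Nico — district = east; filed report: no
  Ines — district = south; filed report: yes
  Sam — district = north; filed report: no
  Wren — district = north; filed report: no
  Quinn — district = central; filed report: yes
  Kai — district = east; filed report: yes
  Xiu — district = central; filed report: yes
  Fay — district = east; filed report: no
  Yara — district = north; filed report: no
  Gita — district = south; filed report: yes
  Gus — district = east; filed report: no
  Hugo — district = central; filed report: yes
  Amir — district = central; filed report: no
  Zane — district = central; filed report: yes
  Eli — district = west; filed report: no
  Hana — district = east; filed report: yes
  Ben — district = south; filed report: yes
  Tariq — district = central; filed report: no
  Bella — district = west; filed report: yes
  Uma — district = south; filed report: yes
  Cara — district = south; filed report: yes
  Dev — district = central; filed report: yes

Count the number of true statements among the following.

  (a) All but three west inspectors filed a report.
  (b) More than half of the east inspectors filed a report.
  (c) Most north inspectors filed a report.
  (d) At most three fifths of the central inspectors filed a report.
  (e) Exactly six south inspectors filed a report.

(a) west: |A| = 6, |A ∩ B| = 4; needs |A ∖ B| = 3 — false.
(b) east: |A| = 6, |A ∩ B| = 3; needs |A ∩ B| > |A ∖ B| — false.
(c) north: |A| = 7, |A ∩ B| = 3; needs |A ∩ B| > |A ∖ B| — false.
(d) central: |A| = 9, |A ∩ B| = 6; needs |A ∩ B| / |A| ≤ 3/5 — false.
(e) south: |A| = 7, |A ∩ B| = 7; needs |A ∩ B| = 6 — false.

0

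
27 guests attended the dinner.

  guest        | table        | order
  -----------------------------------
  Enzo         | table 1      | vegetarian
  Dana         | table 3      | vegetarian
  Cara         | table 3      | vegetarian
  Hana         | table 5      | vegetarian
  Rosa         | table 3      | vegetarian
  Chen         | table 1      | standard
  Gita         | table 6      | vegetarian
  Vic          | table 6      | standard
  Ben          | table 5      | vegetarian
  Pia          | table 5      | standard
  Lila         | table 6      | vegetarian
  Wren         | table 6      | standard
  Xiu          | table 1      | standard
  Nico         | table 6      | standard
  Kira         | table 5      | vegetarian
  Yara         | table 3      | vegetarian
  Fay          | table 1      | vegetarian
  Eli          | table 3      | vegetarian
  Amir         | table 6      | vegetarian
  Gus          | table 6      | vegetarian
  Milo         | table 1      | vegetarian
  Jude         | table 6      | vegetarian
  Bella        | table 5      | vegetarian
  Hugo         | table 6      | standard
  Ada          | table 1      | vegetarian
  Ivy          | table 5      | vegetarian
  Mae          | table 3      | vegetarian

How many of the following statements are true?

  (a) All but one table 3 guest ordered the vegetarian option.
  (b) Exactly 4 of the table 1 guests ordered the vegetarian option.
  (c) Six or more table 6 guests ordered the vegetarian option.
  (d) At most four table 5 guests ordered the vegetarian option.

1

(a) table 3: |A| = 6, |A ∩ B| = 6; needs |A ∖ B| = 1 — false.
(b) table 1: |A| = 6, |A ∩ B| = 4; needs |A ∩ B| = 4 — true.
(c) table 6: |A| = 9, |A ∩ B| = 5; needs |A ∩ B| ≥ 6 — false.
(d) table 5: |A| = 6, |A ∩ B| = 5; needs |A ∩ B| ≤ 4 — false.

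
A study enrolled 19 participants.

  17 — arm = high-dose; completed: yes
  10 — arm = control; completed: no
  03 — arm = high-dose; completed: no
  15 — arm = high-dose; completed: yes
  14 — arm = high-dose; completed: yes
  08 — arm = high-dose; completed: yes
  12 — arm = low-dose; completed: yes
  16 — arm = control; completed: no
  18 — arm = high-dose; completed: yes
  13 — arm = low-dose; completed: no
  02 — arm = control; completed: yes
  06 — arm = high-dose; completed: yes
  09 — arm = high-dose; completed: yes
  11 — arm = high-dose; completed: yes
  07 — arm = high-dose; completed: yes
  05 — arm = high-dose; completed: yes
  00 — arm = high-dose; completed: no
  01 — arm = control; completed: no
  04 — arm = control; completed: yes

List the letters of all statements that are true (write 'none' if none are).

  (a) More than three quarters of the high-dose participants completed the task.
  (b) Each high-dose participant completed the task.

|A| = 12, |A ∩ B| = 10, |A ∖ B| = 2.
(a) |A ∩ B| / |A| > 3/4: holds.
(b) A ⊆ B, i.e. every element of A is in B (|A ∖ B| = 0): fails.

(a)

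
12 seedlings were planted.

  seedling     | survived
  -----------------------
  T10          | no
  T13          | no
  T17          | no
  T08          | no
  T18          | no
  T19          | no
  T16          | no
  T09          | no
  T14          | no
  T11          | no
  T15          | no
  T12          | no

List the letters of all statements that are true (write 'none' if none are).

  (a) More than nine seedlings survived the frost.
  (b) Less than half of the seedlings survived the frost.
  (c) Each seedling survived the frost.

(b)

|A| = 12, |A ∩ B| = 0, |A ∖ B| = 12.
(a) |A ∩ B| > 9: fails.
(b) |A ∩ B| < |A ∖ B|: holds.
(c) A ⊆ B, i.e. every element of A is in B (|A ∖ B| = 0): fails.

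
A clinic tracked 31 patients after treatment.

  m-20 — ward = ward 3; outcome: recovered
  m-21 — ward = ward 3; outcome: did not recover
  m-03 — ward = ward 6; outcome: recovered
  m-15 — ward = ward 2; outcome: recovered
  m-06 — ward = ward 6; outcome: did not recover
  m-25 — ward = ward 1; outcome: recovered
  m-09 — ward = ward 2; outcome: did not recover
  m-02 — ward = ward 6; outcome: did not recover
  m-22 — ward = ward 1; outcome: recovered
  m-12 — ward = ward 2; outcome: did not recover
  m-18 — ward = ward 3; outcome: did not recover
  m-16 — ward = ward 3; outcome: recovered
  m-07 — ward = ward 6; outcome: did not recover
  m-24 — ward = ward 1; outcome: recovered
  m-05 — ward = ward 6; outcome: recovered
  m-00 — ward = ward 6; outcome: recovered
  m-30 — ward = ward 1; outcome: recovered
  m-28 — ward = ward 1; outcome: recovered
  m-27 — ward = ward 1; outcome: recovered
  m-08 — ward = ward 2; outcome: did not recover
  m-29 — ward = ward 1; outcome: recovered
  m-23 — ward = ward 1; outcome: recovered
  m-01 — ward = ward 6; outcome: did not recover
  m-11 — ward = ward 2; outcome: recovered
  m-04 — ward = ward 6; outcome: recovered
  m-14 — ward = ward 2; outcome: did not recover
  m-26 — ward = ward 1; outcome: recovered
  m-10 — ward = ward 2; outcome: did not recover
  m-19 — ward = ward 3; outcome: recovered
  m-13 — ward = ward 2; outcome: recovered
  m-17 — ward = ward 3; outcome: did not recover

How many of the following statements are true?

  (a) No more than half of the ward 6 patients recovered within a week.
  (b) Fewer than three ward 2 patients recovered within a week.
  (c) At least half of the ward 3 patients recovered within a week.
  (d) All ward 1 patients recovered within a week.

(a) ward 6: |A| = 8, |A ∩ B| = 4; needs |A ∩ B| ≤ |A ∖ B| — true.
(b) ward 2: |A| = 8, |A ∩ B| = 3; needs |A ∩ B| < 3 — false.
(c) ward 3: |A| = 6, |A ∩ B| = 3; needs |A ∩ B| ≥ |A ∖ B| — true.
(d) ward 1: |A| = 9, |A ∩ B| = 9; needs A ⊆ B, i.e. every element of A is in B (|A ∖ B| = 0) — true.

3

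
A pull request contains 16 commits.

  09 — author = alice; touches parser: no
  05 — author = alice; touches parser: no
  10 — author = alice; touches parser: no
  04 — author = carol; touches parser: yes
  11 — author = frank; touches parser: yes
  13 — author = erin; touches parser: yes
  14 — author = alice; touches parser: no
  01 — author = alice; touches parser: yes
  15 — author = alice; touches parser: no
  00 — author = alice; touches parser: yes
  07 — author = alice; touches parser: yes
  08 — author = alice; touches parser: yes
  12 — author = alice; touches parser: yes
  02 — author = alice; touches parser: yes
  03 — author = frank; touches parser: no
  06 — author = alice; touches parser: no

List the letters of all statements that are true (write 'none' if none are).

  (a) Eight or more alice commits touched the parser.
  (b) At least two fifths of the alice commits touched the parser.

(b)

|A| = 12, |A ∩ B| = 6, |A ∖ B| = 6.
(a) |A ∩ B| ≥ 8: fails.
(b) |A ∩ B| / |A| ≥ 2/5: holds.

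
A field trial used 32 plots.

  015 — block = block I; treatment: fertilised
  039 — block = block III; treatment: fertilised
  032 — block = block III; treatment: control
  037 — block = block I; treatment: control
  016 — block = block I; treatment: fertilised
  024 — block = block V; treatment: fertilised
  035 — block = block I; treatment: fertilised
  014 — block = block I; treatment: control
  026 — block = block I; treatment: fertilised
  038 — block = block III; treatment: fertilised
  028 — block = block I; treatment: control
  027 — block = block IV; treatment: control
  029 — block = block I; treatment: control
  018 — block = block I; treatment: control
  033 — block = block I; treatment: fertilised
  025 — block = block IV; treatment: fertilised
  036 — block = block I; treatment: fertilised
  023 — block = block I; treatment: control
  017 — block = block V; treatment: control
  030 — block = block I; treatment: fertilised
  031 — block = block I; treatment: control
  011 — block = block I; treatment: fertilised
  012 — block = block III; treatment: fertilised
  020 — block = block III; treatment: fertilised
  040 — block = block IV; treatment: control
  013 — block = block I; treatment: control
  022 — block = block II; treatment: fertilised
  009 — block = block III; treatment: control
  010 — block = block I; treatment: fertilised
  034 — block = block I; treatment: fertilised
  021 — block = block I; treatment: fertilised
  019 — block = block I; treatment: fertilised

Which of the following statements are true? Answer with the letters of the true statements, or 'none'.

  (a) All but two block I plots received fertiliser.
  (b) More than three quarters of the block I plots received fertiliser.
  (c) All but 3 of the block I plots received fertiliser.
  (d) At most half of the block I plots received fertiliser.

none

|A| = 20, |A ∩ B| = 12, |A ∖ B| = 8.
(a) |A ∖ B| = 2: fails.
(b) |A ∩ B| / |A| > 3/4: fails.
(c) |A ∖ B| = 3: fails.
(d) |A ∩ B| ≤ |A ∖ B|: fails.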